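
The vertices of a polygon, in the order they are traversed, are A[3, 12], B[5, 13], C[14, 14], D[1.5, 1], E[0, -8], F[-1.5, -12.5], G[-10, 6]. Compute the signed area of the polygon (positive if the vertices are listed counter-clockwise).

-218

Σ = (-21) + (-112) + (-7) + (-12) + (-12) + (-134) + (-138) = -436
Signed area = Σ/2 = -218 (negative ⇒ clockwise traversal).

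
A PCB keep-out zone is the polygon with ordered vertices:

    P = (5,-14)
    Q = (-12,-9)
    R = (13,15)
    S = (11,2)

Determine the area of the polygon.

289.5

Σ = (-213) + (-63) + (-139) + (-164) = -579
Area = |Σ|/2 = 289.5.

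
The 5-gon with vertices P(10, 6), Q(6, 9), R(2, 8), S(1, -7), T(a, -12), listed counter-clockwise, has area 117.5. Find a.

The doubled signed area Σ (x_i y_{i+1} − x_{i+1} y_i) is linear in a.
With a=0 it equals 170; the coefficient of a is 13 (from the two edges through T).
So 13·a + 170 = 2·117.5 = 235 ⇒ a = 5.

5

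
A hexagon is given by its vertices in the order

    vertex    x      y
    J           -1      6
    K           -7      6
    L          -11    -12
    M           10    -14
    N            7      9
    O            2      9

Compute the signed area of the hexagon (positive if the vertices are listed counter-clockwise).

357

Apply the surveyor's formula: 2A = Σ (x_i·y_{i+1} − x_{i+1}·y_i), indices taken mod 6.
J→K: (-1)(6) − (-7)(6) = 36
K→L: (-7)(-12) − (-11)(6) = 150
L→M: (-11)(-14) − (10)(-12) = 274
M→N: (10)(9) − (7)(-14) = 188
N→O: (7)(9) − (2)(9) = 45
O→J: (2)(6) − (-1)(9) = 21
Σ = 714
Signed area = Σ/2 = 357 (positive ⇒ counter-clockwise traversal).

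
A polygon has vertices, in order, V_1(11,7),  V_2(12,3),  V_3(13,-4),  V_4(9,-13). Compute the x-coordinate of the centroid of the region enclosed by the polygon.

Apply Gauss's area formula. First the cross-terms c_i = x_i·y_{i+1} − x_{i+1}·y_i:
  -51, -87, -133, 206  ⇒  2A = -65, A = -32.5.
Then Σ (x_i + x_{i+1})·c_i = -2154, so x̄ = -2154 / (6·(-32.5)) = 718/65.

718/65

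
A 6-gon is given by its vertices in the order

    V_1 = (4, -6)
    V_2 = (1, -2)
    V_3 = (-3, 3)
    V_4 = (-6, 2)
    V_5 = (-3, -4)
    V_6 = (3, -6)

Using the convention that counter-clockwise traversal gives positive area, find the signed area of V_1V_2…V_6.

Σ = (-2) + (-3) + (12) + (30) + (30) + (6) = 73
Signed area = Σ/2 = 36.5 (positive ⇒ counter-clockwise traversal).

36.5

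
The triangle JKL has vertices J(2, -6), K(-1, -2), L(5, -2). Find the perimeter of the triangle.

|JK| = √((-3)² + (4)²) = √25 = 5
|KL| = √((6)² + (0)²) = √36 = 6
|LJ| = √((-3)² + (-4)²) = √25 = 5
Perimeter = 5 + 6 + 5 = 16.

16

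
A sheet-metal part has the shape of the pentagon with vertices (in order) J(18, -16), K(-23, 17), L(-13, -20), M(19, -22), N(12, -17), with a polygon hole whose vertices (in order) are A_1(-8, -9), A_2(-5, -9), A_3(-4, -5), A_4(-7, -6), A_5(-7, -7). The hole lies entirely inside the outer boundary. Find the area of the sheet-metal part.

Outer boundary:
Σ = (-62) + (681) + (666) + (-59) + (114) = 1340
Area = |Σ|/2 = 670.
Hole:
Apply the surveyor's formula: 2A = Σ (x_i·y_{i+1} − x_{i+1}·y_i), indices taken mod 5.
Σ = (27) + (-11) + (-11) + (7) + (7) = 19
Area = |Σ|/2 = 9.5.
Net area = 670 − 9.5 = 660.5.

660.5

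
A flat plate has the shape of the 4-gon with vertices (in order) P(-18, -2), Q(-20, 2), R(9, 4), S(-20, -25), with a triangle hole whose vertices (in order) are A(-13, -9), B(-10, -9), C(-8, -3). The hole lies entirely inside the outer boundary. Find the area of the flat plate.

Outer boundary:
Apply the surveyor's formula: 2A = Σ (x_i·y_{i+1} − x_{i+1}·y_i), indices taken mod 4.
P→Q: (-18)(2) − (-20)(-2) = -76
Q→R: (-20)(4) − (9)(2) = -98
R→S: (9)(-25) − (-20)(4) = -145
S→P: (-20)(-2) − (-18)(-25) = -410
Σ = -729
Area = |Σ|/2 = 364.5.
Hole:
Apply the shoelace (surveyor's) formula: 2A = Σ (x_i·y_{i+1} − x_{i+1}·y_i), indices taken mod 3.
A→B: (-13)(-9) − (-10)(-9) = 27
B→C: (-10)(-3) − (-8)(-9) = -42
C→A: (-8)(-9) − (-13)(-3) = 33
Σ = 18
Area = |Σ|/2 = 9.
Net area = 364.5 − 9 = 355.5.

355.5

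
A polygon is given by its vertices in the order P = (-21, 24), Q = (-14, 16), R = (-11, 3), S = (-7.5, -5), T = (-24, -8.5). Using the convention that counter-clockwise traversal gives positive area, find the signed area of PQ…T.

Apply the surveyor's formula: 2A = Σ (x_i·y_{i+1} − x_{i+1}·y_i), indices taken mod 5.
Cross-terms: 0, 134, 77.5, -56.25, -754.5  ⇒  Σ = -599.25
Signed area = Σ/2 = -299.625 (negative ⇒ clockwise traversal).

-299.625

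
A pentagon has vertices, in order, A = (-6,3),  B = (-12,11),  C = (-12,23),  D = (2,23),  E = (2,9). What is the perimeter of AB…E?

|AB| = √((-6)² + (8)²) = √100 = 10
|BC| = √((0)² + (12)²) = √144 = 12
|CD| = √((14)² + (0)²) = √196 = 14
|DE| = √((0)² + (-14)²) = √196 = 14
|EA| = √((-8)² + (-6)²) = √100 = 10
Perimeter = 10 + 12 + 14 + 14 + 10 = 60.

60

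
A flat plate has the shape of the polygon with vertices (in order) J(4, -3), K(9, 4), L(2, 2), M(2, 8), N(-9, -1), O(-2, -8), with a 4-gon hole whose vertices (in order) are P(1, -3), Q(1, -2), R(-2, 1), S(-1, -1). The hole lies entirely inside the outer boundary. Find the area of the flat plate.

119

Outer boundary:
Cross-terms: 43, 10, 12, 70, 70, 38  ⇒  Σ = 243
Area = |Σ|/2 = 121.5.
Hole:
Σ = (1) + (-3) + (3) + (4) = 5
Area = |Σ|/2 = 2.5.
Net area = 121.5 − 2.5 = 119.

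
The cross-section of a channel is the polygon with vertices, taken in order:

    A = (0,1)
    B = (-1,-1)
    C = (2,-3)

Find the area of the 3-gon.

4

Apply the shoelace formula: 2A = Σ (x_i·y_{i+1} − x_{i+1}·y_i), indices taken mod 3.
A→B: (0)(-1) − (-1)(1) = 1
B→C: (-1)(-3) − (2)(-1) = 5
C→A: (2)(1) − (0)(-3) = 2
Σ = 8
Area = |Σ|/2 = 4.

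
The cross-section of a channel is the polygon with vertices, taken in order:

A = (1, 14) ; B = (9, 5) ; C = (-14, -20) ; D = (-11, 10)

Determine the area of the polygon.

377.5

Σ = (-121) + (-110) + (-360) + (-164) = -755
Area = |Σ|/2 = 377.5.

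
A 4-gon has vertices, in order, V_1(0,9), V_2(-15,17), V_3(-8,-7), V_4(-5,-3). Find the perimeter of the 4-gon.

60

|V_1V_2| = √((-15)² + (8)²) = √289 = 17
|V_2V_3| = √((7)² + (-24)²) = √625 = 25
|V_3V_4| = √((3)² + (4)²) = √25 = 5
|V_4V_1| = √((5)² + (12)²) = √169 = 13
Perimeter = 17 + 25 + 5 + 13 = 60.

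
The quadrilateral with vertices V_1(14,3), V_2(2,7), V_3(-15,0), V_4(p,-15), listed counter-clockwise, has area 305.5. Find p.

The doubled signed area Σ (x_i y_{i+1} − x_{i+1} y_i) is linear in p.
With p=0 it equals 632; the coefficient of p is 3 (from the two edges through V_4).
So 3·p + 632 = 2·305.5 = 611 ⇒ p = -7.

-7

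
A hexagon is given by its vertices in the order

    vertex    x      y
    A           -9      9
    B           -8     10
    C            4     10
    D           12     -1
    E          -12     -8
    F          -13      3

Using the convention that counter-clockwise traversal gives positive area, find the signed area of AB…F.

-300

Apply Gauss's area formula: 2A = Σ (x_i·y_{i+1} − x_{i+1}·y_i), indices taken mod 6.
Cross-terms: -18, -120, -124, -108, -140, -90  ⇒  Σ = -600
Signed area = Σ/2 = -300 (negative ⇒ clockwise traversal).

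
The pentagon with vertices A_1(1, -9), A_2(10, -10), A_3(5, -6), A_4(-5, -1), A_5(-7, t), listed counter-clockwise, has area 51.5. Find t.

Write out the shoelace sum; only the two edges meeting at A_5 involve t:
2·Area = [((-5)·t − (-7)·(-1)) + ((-7)·(-9) − 1·t)] + 35
       = -6·t + 91 = 103
⇒ t = -2.

-2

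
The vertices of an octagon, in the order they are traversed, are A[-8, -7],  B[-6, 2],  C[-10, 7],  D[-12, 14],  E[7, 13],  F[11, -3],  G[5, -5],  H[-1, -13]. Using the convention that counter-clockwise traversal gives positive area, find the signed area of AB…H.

Apply the shoelace formula: 2A = Σ (x_i·y_{i+1} − x_{i+1}·y_i), indices taken mod 8.
A→B: (-8)(2) − (-6)(-7) = -58
B→C: (-6)(7) − (-10)(2) = -22
C→D: (-10)(14) − (-12)(7) = -56
D→E: (-12)(13) − (7)(14) = -254
E→F: (7)(-3) − (11)(13) = -164
F→G: (11)(-5) − (5)(-3) = -40
G→H: (5)(-13) − (-1)(-5) = -70
H→A: (-1)(-7) − (-8)(-13) = -97
Σ = -761
Signed area = Σ/2 = -380.5 (negative ⇒ clockwise traversal).

-380.5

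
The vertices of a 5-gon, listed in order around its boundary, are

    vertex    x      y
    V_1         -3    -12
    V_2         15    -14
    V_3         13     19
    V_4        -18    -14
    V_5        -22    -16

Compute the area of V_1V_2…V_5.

Apply the shoelace (surveyor's) formula: 2A = Σ (x_i·y_{i+1} − x_{i+1}·y_i), indices taken mod 5.
Σ = (222) + (467) + (160) + (-20) + (216) = 1045
Area = |Σ|/2 = 522.5.

522.5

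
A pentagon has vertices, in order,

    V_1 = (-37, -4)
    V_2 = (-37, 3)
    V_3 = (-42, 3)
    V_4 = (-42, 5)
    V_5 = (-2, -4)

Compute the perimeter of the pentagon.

|V_1V_2| = √((0)² + (7)²) = √49 = 7
|V_2V_3| = √((-5)² + (0)²) = √25 = 5
|V_3V_4| = √((0)² + (2)²) = √4 = 2
|V_4V_5| = √((40)² + (-9)²) = √1681 = 41
|V_5V_1| = √((-35)² + (0)²) = √1225 = 35
Perimeter = 7 + 5 + 2 + 41 + 35 = 90.

90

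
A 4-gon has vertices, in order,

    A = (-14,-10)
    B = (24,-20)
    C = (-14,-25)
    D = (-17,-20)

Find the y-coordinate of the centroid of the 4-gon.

Apply the shoelace (surveyor's) formula. First the cross-terms c_i = x_i·y_{i+1} − x_{i+1}·y_i:
  520, -880, -145, -110  ⇒  2A = -615, A = -307.5.
Then Σ (y_i + y_{i+1})·c_i = 33825, so ȳ = 33825 / (6·(-307.5)) = -55/3.

-55/3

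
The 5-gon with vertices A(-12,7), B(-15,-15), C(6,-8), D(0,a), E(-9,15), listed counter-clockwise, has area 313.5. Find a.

Write out the shoelace sum; only the two edges meeting at D involve a:
2·Area = [(6·a − 0·(-8)) + (0·15 − (-9)·a)] + 612
       = 15·a + 612 = 627
⇒ a = 1.

1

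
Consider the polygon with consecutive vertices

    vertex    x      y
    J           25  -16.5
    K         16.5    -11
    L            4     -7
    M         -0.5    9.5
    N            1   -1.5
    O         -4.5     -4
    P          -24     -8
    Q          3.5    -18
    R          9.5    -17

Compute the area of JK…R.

Apply the surveyor's formula: 2A = Σ (x_i·y_{i+1} − x_{i+1}·y_i), indices taken mod 9.
Σ = (-2.75) + (-71.5) + (34.5) + (-8.75) + (-10.75) + (-60) + (460) + (111.5) + (268.25) = 720.5
Area = |Σ|/2 = 360.25.

360.25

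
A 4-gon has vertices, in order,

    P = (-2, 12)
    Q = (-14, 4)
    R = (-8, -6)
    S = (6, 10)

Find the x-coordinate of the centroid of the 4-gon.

Apply the shoelace formula. First the cross-terms c_i = x_i·y_{i+1} − x_{i+1}·y_i:
  160, 116, -44, 92  ⇒  2A = 324, A = 162.
Then Σ (x_i + x_{i+1})·c_i = -4656, so x̄ = -4656 / (6·162) = -388/81.

-388/81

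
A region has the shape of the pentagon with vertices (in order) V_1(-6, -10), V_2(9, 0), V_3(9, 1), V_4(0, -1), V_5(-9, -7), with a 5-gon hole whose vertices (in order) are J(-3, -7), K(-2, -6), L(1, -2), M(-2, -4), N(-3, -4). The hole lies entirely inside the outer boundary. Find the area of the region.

Outer boundary:
Σ = (90) + (9) + (-9) + (-9) + (48) = 129
Area = |Σ|/2 = 64.5.
Hole:
Cross-terms: 4, 10, -8, -4, 9  ⇒  Σ = 11
Area = |Σ|/2 = 5.5.
Net area = 64.5 − 5.5 = 59.

59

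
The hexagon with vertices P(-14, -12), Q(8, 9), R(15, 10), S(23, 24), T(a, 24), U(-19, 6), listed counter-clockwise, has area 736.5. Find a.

-6

Write out the shoelace sum; only the two edges meeting at T involve a:
2·Area = [(23·24 − a·24) + (a·6 − (-19)·24)] + 357
       = -18·a + 1365 = 1473
⇒ a = -6.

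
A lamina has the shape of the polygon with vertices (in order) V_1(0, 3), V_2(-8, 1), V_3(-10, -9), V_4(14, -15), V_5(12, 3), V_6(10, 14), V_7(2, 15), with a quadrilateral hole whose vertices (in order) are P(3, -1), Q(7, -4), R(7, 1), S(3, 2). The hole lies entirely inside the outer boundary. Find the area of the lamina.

419

Outer boundary:
Apply Gauss's area formula: 2A = Σ (x_i·y_{i+1} − x_{i+1}·y_i), indices taken mod 7.
Cross-terms: 24, 82, 276, 222, 138, 122, 6  ⇒  Σ = 870
Area = |Σ|/2 = 435.
Hole:
Apply the shoelace formula: 2A = Σ (x_i·y_{i+1} − x_{i+1}·y_i), indices taken mod 4.
Cross-terms: -5, 35, 11, -9  ⇒  Σ = 32
Area = |Σ|/2 = 16.
Net area = 435 − 16 = 419.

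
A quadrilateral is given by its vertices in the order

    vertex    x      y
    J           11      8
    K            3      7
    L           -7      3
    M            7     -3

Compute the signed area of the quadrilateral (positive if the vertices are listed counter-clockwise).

J→K: (11)(7) − (3)(8) = 53
K→L: (3)(3) − (-7)(7) = 58
L→M: (-7)(-3) − (7)(3) = 0
M→J: (7)(8) − (11)(-3) = 89
Σ = 200
Signed area = Σ/2 = 100 (positive ⇒ counter-clockwise traversal).

100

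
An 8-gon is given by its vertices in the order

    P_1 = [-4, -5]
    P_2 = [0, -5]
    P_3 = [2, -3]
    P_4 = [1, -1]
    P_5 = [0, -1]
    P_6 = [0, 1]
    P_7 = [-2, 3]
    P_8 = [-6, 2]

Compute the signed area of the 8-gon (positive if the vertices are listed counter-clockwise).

42

Apply the surveyor's formula: 2A = Σ (x_i·y_{i+1} − x_{i+1}·y_i), indices taken mod 8.
Cross-terms: 20, 10, 1, -1, 0, 2, 14, 38  ⇒  Σ = 84
Signed area = Σ/2 = 42 (positive ⇒ counter-clockwise traversal).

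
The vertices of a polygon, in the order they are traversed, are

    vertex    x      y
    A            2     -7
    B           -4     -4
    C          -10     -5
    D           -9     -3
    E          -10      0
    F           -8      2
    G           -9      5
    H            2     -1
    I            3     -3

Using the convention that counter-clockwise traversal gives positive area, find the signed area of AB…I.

-81

Apply Gauss's area formula: 2A = Σ (x_i·y_{i+1} − x_{i+1}·y_i), indices taken mod 9.
Cross-terms: -36, -20, -15, -30, -20, -22, -1, -3, -15  ⇒  Σ = -162
Signed area = Σ/2 = -81 (negative ⇒ clockwise traversal).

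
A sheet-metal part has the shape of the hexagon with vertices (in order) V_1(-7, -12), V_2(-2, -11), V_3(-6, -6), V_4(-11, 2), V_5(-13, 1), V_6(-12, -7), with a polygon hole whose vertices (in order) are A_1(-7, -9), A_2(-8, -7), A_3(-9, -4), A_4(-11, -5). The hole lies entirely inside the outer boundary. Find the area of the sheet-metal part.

Outer boundary:
Apply the shoelace (surveyor's) formula: 2A = Σ (x_i·y_{i+1} − x_{i+1}·y_i), indices taken mod 6.
Σ = (53) + (-54) + (-78) + (15) + (103) + (95) = 134
Area = |Σ|/2 = 67.
Hole:
Σ = (-23) + (-31) + (1) + (64) = 11
Area = |Σ|/2 = 5.5.
Net area = 67 − 5.5 = 61.5.

61.5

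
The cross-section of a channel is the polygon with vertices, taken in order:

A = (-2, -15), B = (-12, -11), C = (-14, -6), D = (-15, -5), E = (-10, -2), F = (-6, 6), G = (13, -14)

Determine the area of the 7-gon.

284.5

Apply the surveyor's formula: 2A = Σ (x_i·y_{i+1} − x_{i+1}·y_i), indices taken mod 7.
Cross-terms: -158, -82, -20, -20, -72, 6, -223  ⇒  Σ = -569
Area = |Σ|/2 = 284.5.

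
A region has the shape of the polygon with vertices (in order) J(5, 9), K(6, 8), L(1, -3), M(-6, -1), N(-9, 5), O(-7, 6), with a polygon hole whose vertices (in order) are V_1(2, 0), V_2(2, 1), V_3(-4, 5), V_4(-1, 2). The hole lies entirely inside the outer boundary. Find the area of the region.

100.5

Outer boundary:
J→K: (5)(8) − (6)(9) = -14
K→L: (6)(-3) − (1)(8) = -26
L→M: (1)(-1) − (-6)(-3) = -19
M→N: (-6)(5) − (-9)(-1) = -39
N→O: (-9)(6) − (-7)(5) = -19
O→J: (-7)(9) − (5)(6) = -93
Σ = -210
Area = |Σ|/2 = 105.
Hole:
Apply the surveyor's formula: 2A = Σ (x_i·y_{i+1} − x_{i+1}·y_i), indices taken mod 4.
Σ = (2) + (14) + (-3) + (-4) = 9
Area = |Σ|/2 = 4.5.
Net area = 105 − 4.5 = 100.5.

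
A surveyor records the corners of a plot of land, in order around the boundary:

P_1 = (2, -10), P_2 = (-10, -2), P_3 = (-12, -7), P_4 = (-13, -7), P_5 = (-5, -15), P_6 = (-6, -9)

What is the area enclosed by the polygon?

64

Apply the shoelace (surveyor's) formula: 2A = Σ (x_i·y_{i+1} − x_{i+1}·y_i), indices taken mod 6.
Σ = (-104) + (46) + (-7) + (160) + (-45) + (78) = 128
Area = |Σ|/2 = 64.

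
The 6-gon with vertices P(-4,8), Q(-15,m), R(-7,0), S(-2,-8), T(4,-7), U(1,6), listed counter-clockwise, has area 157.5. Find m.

10

Write out the shoelace sum; only the two edges meeting at Q involve m:
2·Area = [((-4)·m − (-15)·8) + ((-15)·0 − (-7)·m)] + 165
       = 3·m + 285 = 315
⇒ m = 10.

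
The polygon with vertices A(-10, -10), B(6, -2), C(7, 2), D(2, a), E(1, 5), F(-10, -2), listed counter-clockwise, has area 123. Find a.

1

Write out the shoelace sum; only the two edges meeting at D involve a:
2·Area = [(7·a − 2·2) + (2·5 − 1·a)] + 234
       = 6·a + 240 = 246
⇒ a = 1.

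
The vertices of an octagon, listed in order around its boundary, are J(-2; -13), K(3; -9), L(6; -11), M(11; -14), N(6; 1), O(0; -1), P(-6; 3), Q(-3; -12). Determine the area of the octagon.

147

Apply the surveyor's formula: 2A = Σ (x_i·y_{i+1} − x_{i+1}·y_i), indices taken mod 8.
Cross-terms: 57, 21, 37, 95, -6, -6, 81, 15  ⇒  Σ = 294
Area = |Σ|/2 = 147.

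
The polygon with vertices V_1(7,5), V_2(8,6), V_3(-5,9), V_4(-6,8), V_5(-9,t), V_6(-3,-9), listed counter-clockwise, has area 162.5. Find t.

The doubled signed area Σ (x_i y_{i+1} − x_{i+1} y_i) is linear in t.
With t=0 it equals 319; the coefficient of t is -3 (from the two edges through V_5).
So -3·t + 319 = 2·162.5 = 325 ⇒ t = -2.

-2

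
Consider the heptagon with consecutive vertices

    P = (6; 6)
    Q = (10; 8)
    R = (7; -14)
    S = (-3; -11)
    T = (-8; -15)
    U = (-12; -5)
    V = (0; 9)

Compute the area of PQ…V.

Cross-terms: -12, -196, -119, -43, -140, -108, -54  ⇒  Σ = -672
Area = |Σ|/2 = 336.

336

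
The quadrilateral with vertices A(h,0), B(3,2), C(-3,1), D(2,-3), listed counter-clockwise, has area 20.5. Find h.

5

The doubled signed area Σ (x_i y_{i+1} − x_{i+1} y_i) is linear in h.
With h=0 it equals 16; the coefficient of h is 5 (from the two edges through A).
So 5·h + 16 = 2·20.5 = 41 ⇒ h = 5.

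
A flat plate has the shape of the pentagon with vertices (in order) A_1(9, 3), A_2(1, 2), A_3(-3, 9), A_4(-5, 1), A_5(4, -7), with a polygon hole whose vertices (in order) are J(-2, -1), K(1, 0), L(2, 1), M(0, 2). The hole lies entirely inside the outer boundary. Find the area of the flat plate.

84

Outer boundary:
Σ = (15) + (15) + (42) + (31) + (75) = 178
Area = |Σ|/2 = 89.
Hole:
Σ = (1) + (1) + (4) + (4) = 10
Area = |Σ|/2 = 5.
Net area = 89 − 5 = 84.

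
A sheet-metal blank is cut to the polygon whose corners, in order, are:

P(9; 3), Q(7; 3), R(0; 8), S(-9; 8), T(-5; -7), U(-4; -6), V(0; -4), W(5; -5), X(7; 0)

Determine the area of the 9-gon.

Apply the surveyor's formula: 2A = Σ (x_i·y_{i+1} − x_{i+1}·y_i), indices taken mod 9.
Σ = (6) + (56) + (72) + (103) + (2) + (16) + (20) + (35) + (21) = 331
Area = |Σ|/2 = 165.5.

165.5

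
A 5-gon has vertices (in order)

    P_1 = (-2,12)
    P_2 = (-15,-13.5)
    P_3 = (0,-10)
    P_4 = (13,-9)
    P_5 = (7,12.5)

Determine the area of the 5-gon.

Σ = (207) + (150) + (130) + (225.5) + (109) = 821.5
Area = |Σ|/2 = 410.75.

410.75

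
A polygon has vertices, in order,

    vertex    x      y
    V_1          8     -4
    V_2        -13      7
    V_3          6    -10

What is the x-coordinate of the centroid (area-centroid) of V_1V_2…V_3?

1/3

Apply Gauss's area formula. First the cross-terms c_i = x_i·y_{i+1} − x_{i+1}·y_i:
  4, 88, 56  ⇒  2A = 148, A = 74.
Then Σ (x_i + x_{i+1})·c_i = 148, so x̄ = 148 / (6·74) = 1/3.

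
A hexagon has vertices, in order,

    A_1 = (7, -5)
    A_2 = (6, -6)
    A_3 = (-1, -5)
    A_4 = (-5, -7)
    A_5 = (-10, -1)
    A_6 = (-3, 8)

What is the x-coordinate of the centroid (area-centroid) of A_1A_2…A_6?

-554/255

Apply Gauss's area formula. First the cross-terms c_i = x_i·y_{i+1} − x_{i+1}·y_i:
  -12, -36, -18, -65, -83, -41  ⇒  2A = -255, A = -127.5.
Then Σ (x_i + x_{i+1})·c_i = 1662, so x̄ = 1662 / (6·(-127.5)) = -554/255.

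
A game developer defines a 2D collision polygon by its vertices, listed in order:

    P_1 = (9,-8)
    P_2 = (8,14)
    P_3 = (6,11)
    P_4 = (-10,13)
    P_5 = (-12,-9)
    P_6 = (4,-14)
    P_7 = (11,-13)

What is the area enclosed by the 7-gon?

481.5

Cross-terms: 190, 4, 188, 246, 204, 102, 29  ⇒  Σ = 963
Area = |Σ|/2 = 481.5.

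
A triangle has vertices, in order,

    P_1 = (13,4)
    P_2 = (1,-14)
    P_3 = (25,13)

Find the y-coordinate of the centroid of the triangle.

1

Apply Gauss's area formula. First the cross-terms c_i = x_i·y_{i+1} − x_{i+1}·y_i:
  -186, 363, -69  ⇒  2A = 108, A = 54.
Then Σ (y_i + y_{i+1})·c_i = 324, so ȳ = 324 / (6·54) = 1.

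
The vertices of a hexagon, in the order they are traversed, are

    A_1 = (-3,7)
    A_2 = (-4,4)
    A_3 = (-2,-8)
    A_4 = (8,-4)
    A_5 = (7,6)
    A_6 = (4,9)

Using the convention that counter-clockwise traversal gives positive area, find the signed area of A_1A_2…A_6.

149

Σ = (16) + (40) + (72) + (76) + (39) + (55) = 298
Signed area = Σ/2 = 149 (positive ⇒ counter-clockwise traversal).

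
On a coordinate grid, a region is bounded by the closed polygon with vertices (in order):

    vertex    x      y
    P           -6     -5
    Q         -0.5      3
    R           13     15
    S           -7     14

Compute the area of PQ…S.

169.5

Apply the shoelace formula: 2A = Σ (x_i·y_{i+1} − x_{i+1}·y_i), indices taken mod 4.
Σ = (-20.5) + (-46.5) + (287) + (119) = 339
Area = |Σ|/2 = 169.5.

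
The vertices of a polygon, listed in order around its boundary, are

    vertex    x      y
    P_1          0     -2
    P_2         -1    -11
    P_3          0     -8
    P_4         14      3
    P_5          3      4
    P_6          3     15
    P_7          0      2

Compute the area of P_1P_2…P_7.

102

Σ = (-2) + (8) + (112) + (47) + (33) + (6) + (0) = 204
Area = |Σ|/2 = 102.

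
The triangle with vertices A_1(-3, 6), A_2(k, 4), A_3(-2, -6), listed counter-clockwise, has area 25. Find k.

Write out the shoelace sum; only the two edges meeting at A_2 involve k:
2·Area = [((-3)·4 − k·6) + (k·(-6) − (-2)·4)] + -30
       = -12·k + -34 = 50
⇒ k = -7.

-7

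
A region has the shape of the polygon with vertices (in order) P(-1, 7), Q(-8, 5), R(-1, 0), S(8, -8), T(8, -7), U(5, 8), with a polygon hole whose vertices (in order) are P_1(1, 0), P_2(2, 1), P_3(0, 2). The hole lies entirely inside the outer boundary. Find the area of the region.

Outer boundary:
Cross-terms: 51, 5, 8, 8, 99, 43  ⇒  Σ = 214
Area = |Σ|/2 = 107.
Hole:
Apply Gauss's area formula: 2A = Σ (x_i·y_{i+1} − x_{i+1}·y_i), indices taken mod 3.
Σ = (1) + (4) + (-2) = 3
Area = |Σ|/2 = 1.5.
Net area = 107 − 1.5 = 105.5.

105.5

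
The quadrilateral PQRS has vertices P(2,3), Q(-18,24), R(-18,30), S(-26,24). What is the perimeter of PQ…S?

80

|PQ| = √((-20)² + (21)²) = √841 = 29
|QR| = √((0)² + (6)²) = √36 = 6
|RS| = √((-8)² + (-6)²) = √100 = 10
|SP| = √((28)² + (-21)²) = √1225 = 35
Perimeter = 29 + 6 + 10 + 35 = 80.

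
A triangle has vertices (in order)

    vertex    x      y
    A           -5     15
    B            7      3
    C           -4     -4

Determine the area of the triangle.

Cross-terms: -120, -16, -80  ⇒  Σ = -216
Area = |Σ|/2 = 108.

108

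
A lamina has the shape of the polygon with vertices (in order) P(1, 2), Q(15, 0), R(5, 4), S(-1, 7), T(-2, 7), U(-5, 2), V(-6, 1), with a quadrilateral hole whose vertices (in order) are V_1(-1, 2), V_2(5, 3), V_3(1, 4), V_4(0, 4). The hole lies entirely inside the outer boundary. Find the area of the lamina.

44.5

Outer boundary:
Apply the shoelace formula: 2A = Σ (x_i·y_{i+1} − x_{i+1}·y_i), indices taken mod 7.
Σ = (-30) + (60) + (39) + (7) + (31) + (7) + (-13) = 101
Area = |Σ|/2 = 50.5.
Hole:
V_1→V_2: (-1)(3) − (5)(2) = -13
V_2→V_3: (5)(4) − (1)(3) = 17
V_3→V_4: (1)(4) − (0)(4) = 4
V_4→V_1: (0)(2) − (-1)(4) = 4
Σ = 12
Area = |Σ|/2 = 6.
Net area = 50.5 − 6 = 44.5.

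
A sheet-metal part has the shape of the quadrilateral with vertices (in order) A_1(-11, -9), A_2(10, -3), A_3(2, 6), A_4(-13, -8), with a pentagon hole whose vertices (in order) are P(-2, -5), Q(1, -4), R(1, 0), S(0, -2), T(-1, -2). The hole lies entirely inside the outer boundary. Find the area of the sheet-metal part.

133

Outer boundary:
Σ = (123) + (66) + (62) + (29) = 280
Area = |Σ|/2 = 140.
Hole:
Cross-terms: 13, 4, -2, -2, 1  ⇒  Σ = 14
Area = |Σ|/2 = 7.
Net area = 140 − 7 = 133.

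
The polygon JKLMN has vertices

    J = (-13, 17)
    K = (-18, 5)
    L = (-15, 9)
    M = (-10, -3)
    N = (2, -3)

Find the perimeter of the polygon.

68

|JK| = √((-5)² + (-12)²) = √169 = 13
|KL| = √((3)² + (4)²) = √25 = 5
|LM| = √((5)² + (-12)²) = √169 = 13
|MN| = √((12)² + (0)²) = √144 = 12
|NJ| = √((-15)² + (20)²) = √625 = 25
Perimeter = 13 + 5 + 13 + 12 + 25 = 68.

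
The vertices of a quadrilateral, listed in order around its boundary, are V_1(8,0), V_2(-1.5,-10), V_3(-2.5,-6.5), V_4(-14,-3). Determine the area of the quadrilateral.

77.375

Apply the surveyor's formula: 2A = Σ (x_i·y_{i+1} − x_{i+1}·y_i), indices taken mod 4.
Σ = (-80) + (-15.25) + (-83.5) + (24) = -154.75
Area = |Σ|/2 = 77.375.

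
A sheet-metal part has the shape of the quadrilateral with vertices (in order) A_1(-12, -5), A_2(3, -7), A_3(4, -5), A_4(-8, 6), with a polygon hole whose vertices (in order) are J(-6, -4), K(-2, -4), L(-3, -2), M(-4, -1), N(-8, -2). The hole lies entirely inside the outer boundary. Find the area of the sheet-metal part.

92.5

Outer boundary:
Apply the shoelace (surveyor's) formula: 2A = Σ (x_i·y_{i+1} − x_{i+1}·y_i), indices taken mod 4.
A_1→A_2: (-12)(-7) − (3)(-5) = 99
A_2→A_3: (3)(-5) − (4)(-7) = 13
A_3→A_4: (4)(6) − (-8)(-5) = -16
A_4→A_1: (-8)(-5) − (-12)(6) = 112
Σ = 208
Area = |Σ|/2 = 104.
Hole:
Apply the shoelace (surveyor's) formula: 2A = Σ (x_i·y_{i+1} − x_{i+1}·y_i), indices taken mod 5.
Σ = (16) + (-8) + (-5) + (0) + (20) = 23
Area = |Σ|/2 = 11.5.
Net area = 104 − 11.5 = 92.5.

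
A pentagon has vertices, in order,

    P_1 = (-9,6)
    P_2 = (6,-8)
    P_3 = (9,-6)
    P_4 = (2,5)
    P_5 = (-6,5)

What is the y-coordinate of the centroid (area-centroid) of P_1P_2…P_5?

-67/267

Apply the shoelace formula. First the cross-terms c_i = x_i·y_{i+1} − x_{i+1}·y_i:
  36, 36, 57, 40, 9  ⇒  2A = 178, A = 89.
Then Σ (y_i + y_{i+1})·c_i = -134, so ȳ = -134 / (6·89) = -67/267.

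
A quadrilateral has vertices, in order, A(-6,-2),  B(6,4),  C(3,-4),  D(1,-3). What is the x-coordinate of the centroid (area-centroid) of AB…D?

244/219

Apply Gauss's area formula. First the cross-terms c_i = x_i·y_{i+1} − x_{i+1}·y_i:
  -12, -36, -5, -20  ⇒  2A = -73, A = -36.5.
Then Σ (x_i + x_{i+1})·c_i = -244, so x̄ = -244 / (6·(-36.5)) = 244/219.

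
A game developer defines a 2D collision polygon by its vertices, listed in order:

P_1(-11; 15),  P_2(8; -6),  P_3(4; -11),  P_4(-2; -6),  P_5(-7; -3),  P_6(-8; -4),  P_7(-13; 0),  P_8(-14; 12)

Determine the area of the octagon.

Apply the surveyor's formula: 2A = Σ (x_i·y_{i+1} − x_{i+1}·y_i), indices taken mod 8.
P_1→P_2: (-11)(-6) − (8)(15) = -54
P_2→P_3: (8)(-11) − (4)(-6) = -64
P_3→P_4: (4)(-6) − (-2)(-11) = -46
P_4→P_5: (-2)(-3) − (-7)(-6) = -36
P_5→P_6: (-7)(-4) − (-8)(-3) = 4
P_6→P_7: (-8)(0) − (-13)(-4) = -52
P_7→P_8: (-13)(12) − (-14)(0) = -156
P_8→P_1: (-14)(15) − (-11)(12) = -78
Σ = -482
Area = |Σ|/2 = 241.

241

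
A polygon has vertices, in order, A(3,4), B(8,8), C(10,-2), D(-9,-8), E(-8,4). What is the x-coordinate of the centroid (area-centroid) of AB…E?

-1/173

Apply the shoelace formula. First the cross-terms c_i = x_i·y_{i+1} − x_{i+1}·y_i:
  -8, -96, -98, -100, -44  ⇒  2A = -346, A = -173.
Then Σ (x_i + x_{i+1})·c_i = 6, so x̄ = 6 / (6·(-173)) = -1/173.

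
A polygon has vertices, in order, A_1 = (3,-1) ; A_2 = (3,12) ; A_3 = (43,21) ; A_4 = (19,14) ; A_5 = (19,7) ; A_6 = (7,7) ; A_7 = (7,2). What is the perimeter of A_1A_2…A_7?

|A_1A_2| = √((0)² + (13)²) = √169 = 13
|A_2A_3| = √((40)² + (9)²) = √1681 = 41
|A_3A_4| = √((-24)² + (-7)²) = √625 = 25
|A_4A_5| = √((0)² + (-7)²) = √49 = 7
|A_5A_6| = √((-12)² + (0)²) = √144 = 12
|A_6A_7| = √((0)² + (-5)²) = √25 = 5
|A_7A_1| = √((-4)² + (-3)²) = √25 = 5
Perimeter = 13 + 41 + 25 + 7 + 12 + 5 + 5 = 108.

108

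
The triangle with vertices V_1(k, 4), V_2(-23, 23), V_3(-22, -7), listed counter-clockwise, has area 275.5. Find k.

Write out the shoelace sum; only the two edges meeting at V_1 involve k:
2·Area = [((-22)·4 − k·(-7)) + (k·23 − (-23)·4)] + 667
       = 30·k + 671 = 551
⇒ k = -4.

-4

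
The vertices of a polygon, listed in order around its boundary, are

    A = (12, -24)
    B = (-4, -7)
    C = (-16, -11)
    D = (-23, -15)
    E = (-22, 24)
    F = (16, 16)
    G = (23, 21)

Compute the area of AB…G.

1357.5

Cross-terms: -180, -68, -13, -882, -736, -32, -804  ⇒  Σ = -2715
Area = |Σ|/2 = 1357.5.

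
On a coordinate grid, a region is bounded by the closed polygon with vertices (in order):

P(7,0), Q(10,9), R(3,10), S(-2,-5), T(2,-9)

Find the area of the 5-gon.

Cross-terms: 63, 73, 5, 28, 63  ⇒  Σ = 232
Area = |Σ|/2 = 116.

116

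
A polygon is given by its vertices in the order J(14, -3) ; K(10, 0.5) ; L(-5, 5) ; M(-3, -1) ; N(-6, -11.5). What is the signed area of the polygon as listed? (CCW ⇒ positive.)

Apply the shoelace formula: 2A = Σ (x_i·y_{i+1} − x_{i+1}·y_i), indices taken mod 5.
Σ = (37) + (52.5) + (20) + (28.5) + (179) = 317
Signed area = Σ/2 = 158.5 (positive ⇒ counter-clockwise traversal).

158.5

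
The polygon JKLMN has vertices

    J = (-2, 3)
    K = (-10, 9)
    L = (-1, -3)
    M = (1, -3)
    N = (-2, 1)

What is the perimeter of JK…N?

34

|JK| = √((-8)² + (6)²) = √100 = 10
|KL| = √((9)² + (-12)²) = √225 = 15
|LM| = √((2)² + (0)²) = √4 = 2
|MN| = √((-3)² + (4)²) = √25 = 5
|NJ| = √((0)² + (2)²) = √4 = 2
Perimeter = 10 + 15 + 2 + 5 + 2 = 34.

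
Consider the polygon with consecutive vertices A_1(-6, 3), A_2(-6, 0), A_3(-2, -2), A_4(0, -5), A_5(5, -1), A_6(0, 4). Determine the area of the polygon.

Apply the shoelace formula: 2A = Σ (x_i·y_{i+1} − x_{i+1}·y_i), indices taken mod 6.
Cross-terms: 18, 12, 10, 25, 20, 24  ⇒  Σ = 109
Area = |Σ|/2 = 54.5.

54.5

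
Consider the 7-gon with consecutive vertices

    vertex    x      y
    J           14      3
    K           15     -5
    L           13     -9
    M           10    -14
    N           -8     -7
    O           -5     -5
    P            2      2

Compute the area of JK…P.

Apply the surveyor's formula: 2A = Σ (x_i·y_{i+1} − x_{i+1}·y_i), indices taken mod 7.
J→K: (14)(-5) − (15)(3) = -115
K→L: (15)(-9) − (13)(-5) = -70
L→M: (13)(-14) − (10)(-9) = -92
M→N: (10)(-7) − (-8)(-14) = -182
N→O: (-8)(-5) − (-5)(-7) = 5
O→P: (-5)(2) − (2)(-5) = 0
P→J: (2)(3) − (14)(2) = -22
Σ = -476
Area = |Σ|/2 = 238.

238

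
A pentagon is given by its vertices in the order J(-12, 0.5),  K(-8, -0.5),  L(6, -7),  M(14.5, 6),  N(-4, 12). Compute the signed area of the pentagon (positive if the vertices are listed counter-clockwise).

273.25

J→K: (-12)(-0.5) − (-8)(0.5) = 10
K→L: (-8)(-7) − (6)(-0.5) = 59
L→M: (6)(6) − (14.5)(-7) = 137.5
M→N: (14.5)(12) − (-4)(6) = 198
N→J: (-4)(0.5) − (-12)(12) = 142
Σ = 546.5
Signed area = Σ/2 = 273.25 (positive ⇒ counter-clockwise traversal).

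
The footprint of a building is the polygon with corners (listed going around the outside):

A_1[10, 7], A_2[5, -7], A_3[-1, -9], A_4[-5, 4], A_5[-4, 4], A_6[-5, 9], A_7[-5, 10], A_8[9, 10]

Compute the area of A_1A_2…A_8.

204

Apply the surveyor's formula: 2A = Σ (x_i·y_{i+1} − x_{i+1}·y_i), indices taken mod 8.
Cross-terms: -105, -52, -49, -4, -16, -5, -140, -37  ⇒  Σ = -408
Area = |Σ|/2 = 204.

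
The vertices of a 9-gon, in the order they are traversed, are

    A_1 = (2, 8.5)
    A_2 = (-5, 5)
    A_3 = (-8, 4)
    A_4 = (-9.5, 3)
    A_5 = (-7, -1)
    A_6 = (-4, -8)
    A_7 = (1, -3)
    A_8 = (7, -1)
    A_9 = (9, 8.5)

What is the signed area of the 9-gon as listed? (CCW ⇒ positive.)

Apply the shoelace formula: 2A = Σ (x_i·y_{i+1} − x_{i+1}·y_i), indices taken mod 9.
Σ = (52.5) + (20) + (14) + (30.5) + (52) + (20) + (20) + (68.5) + (59.5) = 337
Signed area = Σ/2 = 168.5 (positive ⇒ counter-clockwise traversal).

168.5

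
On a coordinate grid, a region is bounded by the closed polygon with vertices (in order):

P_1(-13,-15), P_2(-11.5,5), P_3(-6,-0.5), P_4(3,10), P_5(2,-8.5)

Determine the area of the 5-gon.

Σ = (-237.5) + (35.75) + (-58.5) + (-45.5) + (-140.5) = -446.25
Area = |Σ|/2 = 223.125.

223.125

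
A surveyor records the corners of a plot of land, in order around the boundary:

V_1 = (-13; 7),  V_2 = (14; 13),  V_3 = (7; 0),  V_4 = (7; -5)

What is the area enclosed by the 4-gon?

Σ = (-267) + (-91) + (-35) + (-16) = -409
Area = |Σ|/2 = 204.5.

204.5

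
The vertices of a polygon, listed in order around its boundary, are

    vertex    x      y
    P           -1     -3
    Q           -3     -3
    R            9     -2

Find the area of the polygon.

1

Apply Gauss's area formula: 2A = Σ (x_i·y_{i+1} − x_{i+1}·y_i), indices taken mod 3.
Cross-terms: -6, 33, -29  ⇒  Σ = -2
Area = |Σ|/2 = 1.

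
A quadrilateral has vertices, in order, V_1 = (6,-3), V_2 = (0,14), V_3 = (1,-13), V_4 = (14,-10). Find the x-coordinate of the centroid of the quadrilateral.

Apply Gauss's area formula. First the cross-terms c_i = x_i·y_{i+1} − x_{i+1}·y_i:
  84, -14, 172, 18  ⇒  2A = 260, A = 130.
Then Σ (x_i + x_{i+1})·c_i = 3430, so x̄ = 3430 / (6·130) = 343/78.

343/78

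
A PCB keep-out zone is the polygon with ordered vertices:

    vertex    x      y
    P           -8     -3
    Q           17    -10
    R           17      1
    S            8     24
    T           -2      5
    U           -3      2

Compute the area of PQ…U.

421

Apply the shoelace formula: 2A = Σ (x_i·y_{i+1} − x_{i+1}·y_i), indices taken mod 6.
Cross-terms: 131, 187, 400, 88, 11, 25  ⇒  Σ = 842
Area = |Σ|/2 = 421.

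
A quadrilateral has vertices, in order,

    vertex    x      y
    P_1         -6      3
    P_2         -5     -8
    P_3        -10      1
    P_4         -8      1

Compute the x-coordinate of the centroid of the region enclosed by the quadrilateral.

-145/21

Apply the shoelace (surveyor's) formula. First the cross-terms c_i = x_i·y_{i+1} − x_{i+1}·y_i:
  63, -85, -2, -18  ⇒  2A = -42, A = -21.
Then Σ (x_i + x_{i+1})·c_i = 870, so x̄ = 870 / (6·(-21)) = -145/21.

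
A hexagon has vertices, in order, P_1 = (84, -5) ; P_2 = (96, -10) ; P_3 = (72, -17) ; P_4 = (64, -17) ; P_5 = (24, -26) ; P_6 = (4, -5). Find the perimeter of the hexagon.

196

|P_1P_2| = √((12)² + (-5)²) = √169 = 13
|P_2P_3| = √((-24)² + (-7)²) = √625 = 25
|P_3P_4| = √((-8)² + (0)²) = √64 = 8
|P_4P_5| = √((-40)² + (-9)²) = √1681 = 41
|P_5P_6| = √((-20)² + (21)²) = √841 = 29
|P_6P_1| = √((80)² + (0)²) = √6400 = 80
Perimeter = 13 + 25 + 8 + 41 + 29 + 80 = 196.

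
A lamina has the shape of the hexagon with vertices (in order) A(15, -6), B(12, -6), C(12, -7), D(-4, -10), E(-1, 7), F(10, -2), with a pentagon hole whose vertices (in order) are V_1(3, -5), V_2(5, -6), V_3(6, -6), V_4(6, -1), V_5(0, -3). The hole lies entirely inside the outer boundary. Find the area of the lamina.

140

Outer boundary:
Σ = (-18) + (-12) + (-148) + (-38) + (-68) + (-30) = -314
Area = |Σ|/2 = 157.
Hole:
Apply the surveyor's formula: 2A = Σ (x_i·y_{i+1} − x_{i+1}·y_i), indices taken mod 5.
V_1→V_2: (3)(-6) − (5)(-5) = 7
V_2→V_3: (5)(-6) − (6)(-6) = 6
V_3→V_4: (6)(-1) − (6)(-6) = 30
V_4→V_5: (6)(-3) − (0)(-1) = -18
V_5→V_1: (0)(-5) − (3)(-3) = 9
Σ = 34
Area = |Σ|/2 = 17.
Net area = 157 − 17 = 140.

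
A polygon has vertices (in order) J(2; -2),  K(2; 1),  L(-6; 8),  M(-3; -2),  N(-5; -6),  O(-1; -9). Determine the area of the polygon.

65.5

Apply the surveyor's formula: 2A = Σ (x_i·y_{i+1} − x_{i+1}·y_i), indices taken mod 6.
J→K: (2)(1) − (2)(-2) = 6
K→L: (2)(8) − (-6)(1) = 22
L→M: (-6)(-2) − (-3)(8) = 36
M→N: (-3)(-6) − (-5)(-2) = 8
N→O: (-5)(-9) − (-1)(-6) = 39
O→J: (-1)(-2) − (2)(-9) = 20
Σ = 131
Area = |Σ|/2 = 65.5.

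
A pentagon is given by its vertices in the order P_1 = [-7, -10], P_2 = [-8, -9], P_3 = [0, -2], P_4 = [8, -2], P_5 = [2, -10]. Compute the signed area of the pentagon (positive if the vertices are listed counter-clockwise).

-75.5

P_1→P_2: (-7)(-9) − (-8)(-10) = -17
P_2→P_3: (-8)(-2) − (0)(-9) = 16
P_3→P_4: (0)(-2) − (8)(-2) = 16
P_4→P_5: (8)(-10) − (2)(-2) = -76
P_5→P_1: (2)(-10) − (-7)(-10) = -90
Σ = -151
Signed area = Σ/2 = -75.5 (negative ⇒ clockwise traversal).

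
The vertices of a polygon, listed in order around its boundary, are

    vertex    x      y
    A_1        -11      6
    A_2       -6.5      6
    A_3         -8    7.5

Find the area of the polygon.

3.375

Apply the surveyor's formula: 2A = Σ (x_i·y_{i+1} − x_{i+1}·y_i), indices taken mod 3.
Σ = (-27) + (-0.75) + (34.5) = 6.75
Area = |Σ|/2 = 3.375.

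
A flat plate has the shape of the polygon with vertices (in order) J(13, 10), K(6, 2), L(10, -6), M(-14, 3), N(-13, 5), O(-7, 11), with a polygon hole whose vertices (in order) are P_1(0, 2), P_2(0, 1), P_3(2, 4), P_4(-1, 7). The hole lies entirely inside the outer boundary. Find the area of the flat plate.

Outer boundary:
Σ = (-34) + (-56) + (-54) + (-31) + (-108) + (-213) = -496
Area = |Σ|/2 = 248.
Hole:
Apply the surveyor's formula: 2A = Σ (x_i·y_{i+1} − x_{i+1}·y_i), indices taken mod 4.
Σ = (0) + (-2) + (18) + (-2) = 14
Area = |Σ|/2 = 7.
Net area = 248 − 7 = 241.

241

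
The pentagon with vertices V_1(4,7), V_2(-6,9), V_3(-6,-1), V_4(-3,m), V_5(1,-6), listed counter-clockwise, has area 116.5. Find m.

-7

Write out the shoelace sum; only the two edges meeting at V_4 involve m:
2·Area = [((-6)·m − (-3)·(-1)) + ((-3)·(-6) − 1·m)] + 169
       = -7·m + 184 = 233
⇒ m = -7.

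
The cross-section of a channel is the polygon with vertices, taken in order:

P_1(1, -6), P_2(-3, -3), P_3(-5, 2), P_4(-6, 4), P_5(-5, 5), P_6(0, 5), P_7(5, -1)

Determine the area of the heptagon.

Apply the shoelace formula: 2A = Σ (x_i·y_{i+1} − x_{i+1}·y_i), indices taken mod 7.
Σ = (-21) + (-21) + (-8) + (-10) + (-25) + (-25) + (-29) = -139
Area = |Σ|/2 = 69.5.

69.5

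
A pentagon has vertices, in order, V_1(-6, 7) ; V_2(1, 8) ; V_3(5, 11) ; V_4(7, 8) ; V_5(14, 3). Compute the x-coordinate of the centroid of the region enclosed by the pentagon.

221/48

Apply the shoelace (surveyor's) formula. First the cross-terms c_i = x_i·y_{i+1} − x_{i+1}·y_i:
  -55, -29, -37, -91, 116  ⇒  2A = -96, A = -48.
Then Σ (x_i + x_{i+1})·c_i = -1326, so x̄ = -1326 / (6·(-48)) = 221/48.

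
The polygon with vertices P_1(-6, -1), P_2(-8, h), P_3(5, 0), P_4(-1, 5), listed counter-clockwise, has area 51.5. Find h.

Write out the shoelace sum; only the two edges meeting at P_2 involve h:
2·Area = [((-6)·h − (-8)·(-1)) + ((-8)·0 − 5·h)] + 56
       = -11·h + 48 = 103
⇒ h = -5.

-5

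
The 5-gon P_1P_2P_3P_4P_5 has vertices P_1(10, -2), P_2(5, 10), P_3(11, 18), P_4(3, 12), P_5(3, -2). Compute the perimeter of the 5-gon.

|P_1P_2| = √((-5)² + (12)²) = √169 = 13
|P_2P_3| = √((6)² + (8)²) = √100 = 10
|P_3P_4| = √((-8)² + (-6)²) = √100 = 10
|P_4P_5| = √((0)² + (-14)²) = √196 = 14
|P_5P_1| = √((7)² + (0)²) = √49 = 7
Perimeter = 13 + 10 + 10 + 14 + 7 = 54.

54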